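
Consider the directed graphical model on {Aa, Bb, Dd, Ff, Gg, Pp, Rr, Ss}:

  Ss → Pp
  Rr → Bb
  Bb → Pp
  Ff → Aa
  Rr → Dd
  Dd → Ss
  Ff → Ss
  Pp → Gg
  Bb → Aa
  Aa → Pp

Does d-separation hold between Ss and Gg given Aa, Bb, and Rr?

No

There are 5 undirected paths between Ss and Gg; checking each against the conditioning set {Aa, Bb, Rr}:
Path 1: Ss ← Ff → Aa ← Bb → Pp → Gg
  Bb is a fork here and Bb is conditioned on, so the path is blocked at Bb.
Path 2: Ss ← Ff → Aa → Pp → Gg
  Aa is a chain here and Aa is conditioned on, so the path is blocked at Aa.
Path 3: Ss ← Dd ← Rr → Bb → Aa → Pp → Gg
  Rr is a fork here and Rr is conditioned on, so the path is blocked at Rr.
Path 4: Ss ← Dd ← Rr → Bb → Pp → Gg
  Rr is a fork here and Rr is conditioned on, so the path is blocked at Rr.
Path 5: Ss → Pp → Gg
  Pp is a chain and Pp is not conditioned on — no node blocks this path, so it is active.
At least one path is unblocked, so d-separation fails.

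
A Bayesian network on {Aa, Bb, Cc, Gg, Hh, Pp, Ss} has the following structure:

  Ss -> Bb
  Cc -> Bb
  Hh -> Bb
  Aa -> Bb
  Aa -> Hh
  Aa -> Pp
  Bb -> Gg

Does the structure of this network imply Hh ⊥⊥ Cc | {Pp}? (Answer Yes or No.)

Yes

Enumerating the 2 paths from Hh to Cc and testing each for blocking by {Pp}:
Path 1: Hh → Bb ← Cc
  Bb is a collider here and neither Bb nor any of its descendants is conditioned on, so the collider stays closed — the path is blocked at Bb.
Path 2: Hh ← Aa → Bb ← Cc
  Bb is a collider here and neither Bb nor any of its descendants is conditioned on, so the collider stays closed — the path is blocked at Bb.
Since every path is blocked, d-separation holds.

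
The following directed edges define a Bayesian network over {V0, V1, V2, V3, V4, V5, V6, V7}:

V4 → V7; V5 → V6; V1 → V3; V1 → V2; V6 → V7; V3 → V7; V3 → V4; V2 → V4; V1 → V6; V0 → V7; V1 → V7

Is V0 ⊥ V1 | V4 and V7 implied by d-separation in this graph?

Enumerating the 6 paths from V0 to V1 and testing each for blocking by {V4, V7}:
Path 1: V0 → V7 ← V1
  V7 is a collider and V7 is conditioned on, which opens it — no node blocks this path, so it is active.
Path 2: V0 → V7 ← V3 ← V1
  V7 is a collider and V7 is conditioned on, which opens it; V3 is a chain and V3 is not conditioned on — no node blocks this path, so it is active.
Path 3: V0 → V7 ← V3 → V4 ← V2 ← V1
  V7 is a collider and V7 is conditioned on, which opens it; V3 is a fork and V3 is not conditioned on; V4 is a collider and V4 is conditioned on, which opens it; V2 is a chain and V2 is not conditioned on — no node blocks this path, so it is active.
Path 4: V0 → V7 ← V6 ← V1
  V7 is a collider and V7 is conditioned on, which opens it; V6 is a chain and V6 is not conditioned on — no node blocks this path, so it is active.
Path 5: V0 → V7 ← V4 ← V2 ← V1
  V4 is a chain here and V4 is conditioned on, so the path is blocked at V4.
Path 6: V0 → V7 ← V4 ← V3 ← V1
  V4 is a chain here and V4 is conditioned on, so the path is blocked at V4.
Since the path V0 → V7 ← V1 is active, V0 and V1 are not d-separated given {V4, V7}.

No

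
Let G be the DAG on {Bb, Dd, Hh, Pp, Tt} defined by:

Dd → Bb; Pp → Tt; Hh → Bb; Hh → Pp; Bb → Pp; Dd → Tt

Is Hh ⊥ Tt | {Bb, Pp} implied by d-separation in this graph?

4 paths connect Hh and Tt; each must be blocked for d-separation to hold:
  1. Hh → Bb ← Dd → Tt — Bb:collider[open]; Dd:fork[open] ⇒ active
  2. Hh → Bb → Pp → Tt — Bb:chain[blocks]; Pp:chain[blocks] ⇒ blocked
  3. Hh → Pp ← Bb ← Dd → Tt — Pp:collider[open]; Bb:chain[blocks]; Dd:fork[open] ⇒ blocked
  4. Hh → Pp → Tt — Pp:chain[blocks] ⇒ blocked
Since the path Hh → Bb ← Dd → Tt is active, Hh and Tt are not d-separated given {Bb, Pp}.

No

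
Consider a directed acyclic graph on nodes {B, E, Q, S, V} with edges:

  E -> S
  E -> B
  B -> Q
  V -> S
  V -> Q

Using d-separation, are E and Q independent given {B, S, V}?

Yes

2 paths connect E and Q; each must be blocked for d-separation to hold:
  1. E → B → Q — B:chain[blocks] ⇒ blocked
  2. E → S ← V → Q — S:collider[open]; V:fork[blocks] ⇒ blocked
Since every path is blocked, d-separation holds.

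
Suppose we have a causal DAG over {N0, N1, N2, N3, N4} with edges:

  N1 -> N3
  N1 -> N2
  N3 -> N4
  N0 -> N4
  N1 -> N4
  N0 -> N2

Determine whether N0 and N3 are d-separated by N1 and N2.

Yes

We examine all 4 paths between N0 and N3:
Path 1: N0 → N4 ← N1 → N3
  N4 is a collider here and neither N4 nor any of its descendants is conditioned on, so the collider stays closed — the path is blocked at N4.
Path 2: N0 → N4 ← N3
  N4 is a collider here and neither N4 nor any of its descendants is conditioned on, so the collider stays closed — the path is blocked at N4.
Path 3: N0 → N2 ← N1 → N4 ← N3
  N1 is a fork here and N1 is conditioned on, so the path is blocked at N1.
Path 4: N0 → N2 ← N1 → N3
  N1 is a fork here and N1 is conditioned on, so the path is blocked at N1.
All paths are blocked; N0 ⊥ N3 | {N1, N2} holds.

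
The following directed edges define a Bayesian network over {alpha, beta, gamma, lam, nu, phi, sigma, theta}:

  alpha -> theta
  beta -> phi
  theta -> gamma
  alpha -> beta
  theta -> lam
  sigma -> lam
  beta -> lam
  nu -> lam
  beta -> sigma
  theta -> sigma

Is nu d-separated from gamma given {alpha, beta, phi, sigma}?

There are 5 undirected paths between nu and gamma; checking each against the conditioning set {alpha, beta, phi, sigma}:
  1. nu → lam ← sigma ← beta ← alpha → theta → gamma — lam:collider[blocks]; sigma:chain[blocks]; beta:chain[blocks]; alpha:fork[blocks]; theta:chain[open] ⇒ blocked
  2. nu → lam ← sigma ← theta → gamma — lam:collider[blocks]; sigma:chain[blocks]; theta:fork[open] ⇒ blocked
  3. nu → lam ← beta → sigma ← theta → gamma — lam:collider[blocks]; beta:fork[blocks]; sigma:collider[open]; theta:fork[open] ⇒ blocked
  4. nu → lam ← beta ← alpha → theta → gamma — lam:collider[blocks]; beta:chain[blocks]; alpha:fork[blocks]; theta:chain[open] ⇒ blocked
  5. nu → lam ← theta → gamma — lam:collider[blocks]; theta:fork[open] ⇒ blocked
All paths are blocked; nu ⊥ gamma | {alpha, beta, phi, sigma} holds.

Yes — nu and gamma are d-separated given {alpha, beta, phi, sigma}.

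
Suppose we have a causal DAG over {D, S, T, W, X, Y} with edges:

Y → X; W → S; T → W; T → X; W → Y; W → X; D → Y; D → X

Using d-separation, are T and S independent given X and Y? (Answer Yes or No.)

We examine all 4 paths between T and S:
  1. T → W → S — W:chain[open] ⇒ active
  2. T → X ← Y ← W → S — X:collider[open]; Y:chain[blocks]; W:fork[open] ⇒ blocked
  3. T → X ← D → Y ← W → S — X:collider[open]; D:fork[open]; Y:collider[open]; W:fork[open] ⇒ active
  4. T → X ← W → S — X:collider[open]; W:fork[open] ⇒ active
At least one path is unblocked, so d-separation fails.

No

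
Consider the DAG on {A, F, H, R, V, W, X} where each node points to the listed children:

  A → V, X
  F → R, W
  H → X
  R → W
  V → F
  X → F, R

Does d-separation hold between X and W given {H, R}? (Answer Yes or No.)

We examine all 6 paths between X and W:
  1. X ← A → V → F → W — A:fork[open]; V:chain[open]; F:chain[open] ⇒ active
  2. X ← A → V → F → R → W — A:fork[open]; V:chain[open]; F:chain[open]; R:chain[blocks] ⇒ blocked
  3. X → R → W — R:chain[blocks] ⇒ blocked
  4. X → R ← F → W — R:collider[open]; F:fork[open] ⇒ active
  5. X → F → W — F:chain[open] ⇒ active
  6. X → F → R → W — F:chain[open]; R:chain[blocks] ⇒ blocked
Since the path X ← A → V → F → W is active, X and W are not d-separated given {H, R}.

No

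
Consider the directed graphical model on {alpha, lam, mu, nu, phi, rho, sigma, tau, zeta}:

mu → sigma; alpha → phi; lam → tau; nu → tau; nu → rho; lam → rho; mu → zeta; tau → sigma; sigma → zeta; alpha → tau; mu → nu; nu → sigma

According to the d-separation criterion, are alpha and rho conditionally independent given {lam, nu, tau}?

Yes

There are 5 undirected paths between alpha and rho; checking each against the conditioning set {lam, nu, tau}:
Path 1: alpha → tau → sigma ← mu → nu → rho
  tau is a chain here and tau is conditioned on, so the path is blocked at tau.
Path 2: alpha → tau → sigma → zeta ← mu → nu → rho
  tau is a chain here and tau is conditioned on, so the path is blocked at tau.
Path 3: alpha → tau → sigma ← nu → rho
  tau is a chain here and tau is conditioned on, so the path is blocked at tau.
Path 4: alpha → tau ← lam → rho
  lam is a fork here and lam is conditioned on, so the path is blocked at lam.
Path 5: alpha → tau ← nu → rho
  nu is a fork here and nu is conditioned on, so the path is blocked at nu.
Since every path is blocked, d-separation holds.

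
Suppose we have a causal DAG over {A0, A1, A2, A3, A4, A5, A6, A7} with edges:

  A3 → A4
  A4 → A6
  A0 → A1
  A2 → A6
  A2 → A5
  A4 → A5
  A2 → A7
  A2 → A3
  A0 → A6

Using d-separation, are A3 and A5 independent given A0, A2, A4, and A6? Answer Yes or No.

Yes

We examine all 4 paths between A3 and A5:
Path 1: A3 ← A2 → A6 ← A4 → A5
  A2 is a fork here and A2 is conditioned on, so the path is blocked at A2.
Path 2: A3 ← A2 → A5
  A2 is a fork here and A2 is conditioned on, so the path is blocked at A2.
Path 3: A3 → A4 → A6 ← A2 → A5
  A4 is a chain here and A4 is conditioned on, so the path is blocked at A4.
Path 4: A3 → A4 → A5
  A4 is a chain here and A4 is conditioned on, so the path is blocked at A4.
Every path is blocked, so A3 and A5 are d-separated given {A0, A2, A4, A6}.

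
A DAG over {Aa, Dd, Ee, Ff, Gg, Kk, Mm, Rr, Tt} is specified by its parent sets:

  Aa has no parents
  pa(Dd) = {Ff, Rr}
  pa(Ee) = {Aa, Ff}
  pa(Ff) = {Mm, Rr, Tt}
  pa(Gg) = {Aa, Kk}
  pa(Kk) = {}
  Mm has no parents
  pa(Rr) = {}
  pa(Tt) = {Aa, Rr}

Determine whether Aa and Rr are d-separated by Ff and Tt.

No

There are 6 undirected paths between Aa and Rr; checking each against the conditioning set {Ff, Tt}:
Path 1: Aa → Tt → Ff → Dd ← Rr
  Tt is a chain here and Tt is conditioned on, so the path is blocked at Tt.
Path 2: Aa → Tt → Ff ← Rr
  Tt is a chain here and Tt is conditioned on, so the path is blocked at Tt.
Path 3: Aa → Tt ← Rr
  Tt is a collider and Tt is conditioned on, which opens it — no node blocks this path, so it is active.
Path 4: Aa → Ee ← Ff ← Tt ← Rr
  Ee is a collider here and neither Ee nor any of its descendants is conditioned on, so the collider stays closed — the path is blocked at Ee.
Path 5: Aa → Ee ← Ff → Dd ← Rr
  Ee is a collider here and neither Ee nor any of its descendants is conditioned on, so the collider stays closed — the path is blocked at Ee.
Path 6: Aa → Ee ← Ff ← Rr
  Ee is a collider here and neither Ee nor any of its descendants is conditioned on, so the collider stays closed — the path is blocked at Ee.
At least one path is unblocked, so d-separation fails.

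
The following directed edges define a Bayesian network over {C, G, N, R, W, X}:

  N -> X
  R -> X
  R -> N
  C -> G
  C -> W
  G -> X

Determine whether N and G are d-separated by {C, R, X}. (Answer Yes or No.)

We examine all 2 paths between N and G:
Path 1: N ← R → X ← G
  R is a fork here and R is conditioned on, so the path is blocked at R.
Path 2: N → X ← G
  X is a collider and X is conditioned on, which opens it — no node blocks this path, so it is active.
Because an active path exists, N and G are not d-separated.

No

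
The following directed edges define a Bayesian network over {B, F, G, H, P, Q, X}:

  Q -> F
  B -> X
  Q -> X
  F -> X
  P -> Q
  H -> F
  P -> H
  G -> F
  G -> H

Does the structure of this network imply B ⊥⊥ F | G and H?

There are 4 undirected paths between B and F; checking each against the conditioning set {G, H}:
  1. B → X ← F — X:collider[blocks] ⇒ blocked
  2. B → X ← Q → F — X:collider[blocks]; Q:fork[open] ⇒ blocked
  3. B → X ← Q ← P → H → F — X:collider[blocks]; Q:chain[open]; P:fork[open]; H:chain[blocks] ⇒ blocked
  4. B → X ← Q ← P → H ← G → F — X:collider[blocks]; Q:chain[open]; P:fork[open]; H:collider[open]; G:fork[blocks] ⇒ blocked
Every path is blocked, so B and F are d-separated given {G, H}.

Yes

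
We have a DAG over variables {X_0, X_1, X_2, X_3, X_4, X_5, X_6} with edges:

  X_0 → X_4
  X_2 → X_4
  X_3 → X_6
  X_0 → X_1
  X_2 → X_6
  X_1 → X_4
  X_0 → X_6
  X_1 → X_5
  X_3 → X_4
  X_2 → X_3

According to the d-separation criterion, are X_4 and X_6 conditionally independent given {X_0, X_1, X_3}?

No

We examine all 6 paths between X_4 and X_6:
Path 1: X_4 ← X_3 ← X_2 → X_6
  X_3 is a chain here and X_3 is conditioned on, so the path is blocked at X_3.
Path 2: X_4 ← X_3 → X_6
  X_3 is a fork here and X_3 is conditioned on, so the path is blocked at X_3.
Path 3: X_4 ← X_2 → X_3 → X_6
  X_3 is a chain here and X_3 is conditioned on, so the path is blocked at X_3.
Path 4: X_4 ← X_2 → X_6
  X_2 is a fork and X_2 is not conditioned on — no node blocks this path, so it is active.
Path 5: X_4 ← X_0 → X_6
  X_0 is a fork here and X_0 is conditioned on, so the path is blocked at X_0.
Path 6: X_4 ← X_1 ← X_0 → X_6
  X_1 is a chain here and X_1 is conditioned on, so the path is blocked at X_1.
At least one path is unblocked, so d-separation fails.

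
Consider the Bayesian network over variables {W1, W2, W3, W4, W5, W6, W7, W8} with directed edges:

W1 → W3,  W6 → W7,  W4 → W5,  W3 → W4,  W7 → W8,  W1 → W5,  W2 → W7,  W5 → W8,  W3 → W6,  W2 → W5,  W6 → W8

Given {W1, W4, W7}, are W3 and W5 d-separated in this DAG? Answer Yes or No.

Enumerating the 6 paths from W3 to W5 and testing each for blocking by {W1, W4, W7}:
Path 1: W3 → W4 → W5
  W4 is a chain here and W4 is conditioned on, so the path is blocked at W4.
Path 2: W3 ← W1 → W5
  W1 is a fork here and W1 is conditioned on, so the path is blocked at W1.
Path 3: W3 → W6 → W7 → W8 ← W5
  W7 is a chain here and W7 is conditioned on, so the path is blocked at W7.
Path 4: W3 → W6 → W7 ← W2 → W5
  W6 is a chain and W6 is not conditioned on; W7 is a collider and W7 is conditioned on, which opens it; W2 is a fork and W2 is not conditioned on — no node blocks this path, so it is active.
Path 5: W3 → W6 → W8 ← W5
  W8 is a collider here and neither W8 nor any of its descendants is conditioned on, so the collider stays closed — the path is blocked at W8.
Path 6: W3 → W6 → W8 ← W7 ← W2 → W5
  W8 is a collider here and neither W8 nor any of its descendants is conditioned on, so the collider stays closed — the path is blocked at W8.
At least one path is unblocked, so d-separation fails.

No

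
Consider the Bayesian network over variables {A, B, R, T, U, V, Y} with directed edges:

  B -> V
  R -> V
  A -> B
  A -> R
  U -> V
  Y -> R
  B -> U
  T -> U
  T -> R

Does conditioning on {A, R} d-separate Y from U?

No — Y and U are not d-separated given {A, R}.

5 paths connect Y and U; each must be blocked for d-separation to hold:
Path 1: Y → R ← T → U
  R is a collider and R is conditioned on, which opens it; T is a fork and T is not conditioned on — no node blocks this path, so it is active.
Path 2: Y → R ← A → B → V ← U
  A is a fork here and A is conditioned on, so the path is blocked at A.
Path 3: Y → R ← A → B → U
  A is a fork here and A is conditioned on, so the path is blocked at A.
Path 4: Y → R → V ← B → U
  R is a chain here and R is conditioned on, so the path is blocked at R.
Path 5: Y → R → V ← U
  R is a chain here and R is conditioned on, so the path is blocked at R.
At least one path is unblocked, so d-separation fails.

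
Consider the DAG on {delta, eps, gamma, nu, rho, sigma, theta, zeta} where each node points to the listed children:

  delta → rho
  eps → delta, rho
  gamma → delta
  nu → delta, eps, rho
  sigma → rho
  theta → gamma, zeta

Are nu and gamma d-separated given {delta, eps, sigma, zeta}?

No — nu and gamma are not d-separated given {delta, eps, sigma, zeta}.

There are 5 undirected paths between nu and gamma; checking each against the conditioning set {delta, eps, sigma, zeta}:
  1. nu → delta ← gamma — delta:collider[open] ⇒ active
  2. nu → eps → delta ← gamma — eps:chain[blocks]; delta:collider[open] ⇒ blocked
  3. nu → eps → rho ← delta ← gamma — eps:chain[blocks]; rho:collider[blocks]; delta:chain[blocks] ⇒ blocked
  4. nu → rho ← delta ← gamma — rho:collider[blocks]; delta:chain[blocks] ⇒ blocked
  5. nu → rho ← eps → delta ← gamma — rho:collider[blocks]; eps:fork[blocks]; delta:collider[open] ⇒ blocked
Because an active path exists, nu and gamma are not d-separated.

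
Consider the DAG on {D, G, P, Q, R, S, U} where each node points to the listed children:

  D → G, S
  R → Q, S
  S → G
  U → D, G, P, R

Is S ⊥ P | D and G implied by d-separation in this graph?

No

5 paths connect S and P; each must be blocked for d-separation to hold:
Path 1: S ← R ← U → P
  R is a chain and R is not conditioned on; U is a fork and U is not conditioned on — no node blocks this path, so it is active.
Path 2: S → G ← U → P
  G is a collider and G is conditioned on, which opens it; U is a fork and U is not conditioned on — no node blocks this path, so it is active.
Path 3: S → G ← D ← U → P
  D is a chain here and D is conditioned on, so the path is blocked at D.
Path 4: S ← D ← U → P
  D is a chain here and D is conditioned on, so the path is blocked at D.
Path 5: S ← D → G ← U → P
  D is a fork here and D is conditioned on, so the path is blocked at D.
At least one path is unblocked, so d-separation fails.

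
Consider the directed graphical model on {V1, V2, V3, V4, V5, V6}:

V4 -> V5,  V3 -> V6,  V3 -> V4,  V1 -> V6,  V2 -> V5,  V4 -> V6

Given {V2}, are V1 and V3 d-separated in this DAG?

Yes

We examine all 2 paths between V1 and V3:
  1. V1 → V6 ← V4 ← V3 — V6:collider[blocks]; V4:chain[open] ⇒ blocked
  2. V1 → V6 ← V3 — V6:collider[blocks] ⇒ blocked
Since every path is blocked, d-separation holds.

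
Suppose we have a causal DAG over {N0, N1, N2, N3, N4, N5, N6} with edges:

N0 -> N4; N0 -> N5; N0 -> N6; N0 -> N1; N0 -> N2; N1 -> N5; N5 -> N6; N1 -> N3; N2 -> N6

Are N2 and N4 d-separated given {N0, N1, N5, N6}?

Enumerating the 4 paths from N2 to N4 and testing each for blocking by {N0, N1, N5, N6}:
  1. N2 ← N0 → N4 — N0:fork[blocks] ⇒ blocked
  2. N2 → N6 ← N0 → N4 — N6:collider[open]; N0:fork[blocks] ⇒ blocked
  3. N2 → N6 ← N5 ← N1 ← N0 → N4 — N6:collider[open]; N5:chain[blocks]; N1:chain[blocks]; N0:fork[blocks] ⇒ blocked
  4. N2 → N6 ← N5 ← N0 → N4 — N6:collider[open]; N5:chain[blocks]; N0:fork[blocks] ⇒ blocked
Since every path is blocked, d-separation holds.

Yes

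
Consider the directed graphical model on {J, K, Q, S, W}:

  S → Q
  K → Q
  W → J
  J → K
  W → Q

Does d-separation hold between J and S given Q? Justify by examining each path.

Enumerating the 2 paths from J to S and testing each for blocking by {Q}:
Path 1: J ← W → Q ← S
  W is a fork and W is not conditioned on; Q is a collider and Q is conditioned on, which opens it — no node blocks this path, so it is active.
Path 2: J → K → Q ← S
  K is a chain and K is not conditioned on; Q is a collider and Q is conditioned on, which opens it — no node blocks this path, so it is active.
Because an active path exists, J and S are not d-separated.

No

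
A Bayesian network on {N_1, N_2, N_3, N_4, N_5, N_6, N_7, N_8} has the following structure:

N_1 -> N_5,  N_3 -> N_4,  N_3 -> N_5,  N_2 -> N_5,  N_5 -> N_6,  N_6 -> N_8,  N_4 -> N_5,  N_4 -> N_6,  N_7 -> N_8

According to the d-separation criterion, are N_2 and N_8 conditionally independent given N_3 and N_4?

No — N_2 and N_8 are not d-separated given {N_3, N_4}.

Enumerating the 3 paths from N_2 to N_8 and testing each for blocking by {N_3, N_4}:
  1. N_2 → N_5 ← N_3 → N_4 → N_6 → N_8 — N_5:collider[blocks]; N_3:fork[blocks]; N_4:chain[blocks]; N_6:chain[open] ⇒ blocked
  2. N_2 → N_5 → N_6 → N_8 — N_5:chain[open]; N_6:chain[open] ⇒ active
  3. N_2 → N_5 ← N_4 → N_6 → N_8 — N_5:collider[blocks]; N_4:fork[blocks]; N_6:chain[open] ⇒ blocked
At least one path is unblocked, so d-separation fails.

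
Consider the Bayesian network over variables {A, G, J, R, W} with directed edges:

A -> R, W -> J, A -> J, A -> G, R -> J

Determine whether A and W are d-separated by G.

Yes

There are 2 undirected paths between A and W; checking each against the conditioning set {G}:
  1. A → J ← W — J:collider[blocks] ⇒ blocked
  2. A → R → J ← W — R:chain[open]; J:collider[blocks] ⇒ blocked
Every path is blocked, so A and W are d-separated given {G}.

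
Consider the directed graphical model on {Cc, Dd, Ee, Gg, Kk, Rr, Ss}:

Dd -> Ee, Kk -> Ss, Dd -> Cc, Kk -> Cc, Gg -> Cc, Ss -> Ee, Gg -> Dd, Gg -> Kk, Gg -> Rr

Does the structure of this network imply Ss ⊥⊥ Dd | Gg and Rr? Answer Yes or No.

Yes — Ss and Dd are d-separated given {Gg, Rr}.

We examine all 5 paths between Ss and Dd:
Path 1: Ss → Ee ← Dd
  Ee is a collider here and neither Ee nor any of its descendants is conditioned on, so the collider stays closed — the path is blocked at Ee.
Path 2: Ss ← Kk ← Gg → Dd
  Gg is a fork here and Gg is conditioned on, so the path is blocked at Gg.
Path 3: Ss ← Kk ← Gg → Cc ← Dd
  Gg is a fork here and Gg is conditioned on, so the path is blocked at Gg.
Path 4: Ss ← Kk → Cc ← Dd
  Cc is a collider here and neither Cc nor any of its descendants is conditioned on, so the collider stays closed — the path is blocked at Cc.
Path 5: Ss ← Kk → Cc ← Gg → Dd
  Cc is a collider here and neither Cc nor any of its descendants is conditioned on, so the collider stays closed — the path is blocked at Cc.
All paths are blocked; Ss ⊥ Dd | {Gg, Rr} holds.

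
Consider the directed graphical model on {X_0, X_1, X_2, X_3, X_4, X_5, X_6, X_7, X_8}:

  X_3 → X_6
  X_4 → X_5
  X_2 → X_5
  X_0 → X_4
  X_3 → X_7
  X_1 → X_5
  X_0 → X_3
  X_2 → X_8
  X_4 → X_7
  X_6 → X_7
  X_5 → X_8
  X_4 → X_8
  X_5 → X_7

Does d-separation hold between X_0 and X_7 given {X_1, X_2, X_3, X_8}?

No

Enumerating the 6 paths from X_0 to X_7 and testing each for blocking by {X_1, X_2, X_3, X_8}:
Path 1: X_0 → X_3 → X_6 → X_7
  X_3 is a chain here and X_3 is conditioned on, so the path is blocked at X_3.
Path 2: X_0 → X_3 → X_7
  X_3 is a chain here and X_3 is conditioned on, so the path is blocked at X_3.
Path 3: X_0 → X_4 → X_8 ← X_5 → X_7
  X_4 is a chain and X_4 is not conditioned on; X_8 is a collider and X_8 is conditioned on, which opens it; X_5 is a fork and X_5 is not conditioned on — no node blocks this path, so it is active.
Path 4: X_0 → X_4 → X_8 ← X_2 → X_5 → X_7
  X_2 is a fork here and X_2 is conditioned on, so the path is blocked at X_2.
Path 5: X_0 → X_4 → X_7
  X_4 is a chain and X_4 is not conditioned on — no node blocks this path, so it is active.
Path 6: X_0 → X_4 → X_5 → X_7
  X_4 is a chain and X_4 is not conditioned on; X_5 is a chain and X_5 is not conditioned on — no node blocks this path, so it is active.
Since the path X_0 → X_4 → X_8 ← X_5 → X_7 is active, X_0 and X_7 are not d-separated given {X_1, X_2, X_3, X_8}.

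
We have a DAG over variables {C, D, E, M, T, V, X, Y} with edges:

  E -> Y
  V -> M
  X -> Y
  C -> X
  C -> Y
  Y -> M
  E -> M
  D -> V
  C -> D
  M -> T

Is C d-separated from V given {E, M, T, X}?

There are 5 undirected paths between C and V; checking each against the conditioning set {E, M, T, X}:
  1. C → Y → M ← V — Y:chain[open]; M:collider[open] ⇒ active
  2. C → Y ← E → M ← V — Y:collider[open]; E:fork[blocks]; M:collider[open] ⇒ blocked
  3. C → D → V — D:chain[open] ⇒ active
  4. C → X → Y → M ← V — X:chain[blocks]; Y:chain[open]; M:collider[open] ⇒ blocked
  5. C → X → Y ← E → M ← V — X:chain[blocks]; Y:collider[open]; E:fork[blocks]; M:collider[open] ⇒ blocked
Since the path C → Y → M ← V is active, C and V are not d-separated given {E, M, T, X}.

No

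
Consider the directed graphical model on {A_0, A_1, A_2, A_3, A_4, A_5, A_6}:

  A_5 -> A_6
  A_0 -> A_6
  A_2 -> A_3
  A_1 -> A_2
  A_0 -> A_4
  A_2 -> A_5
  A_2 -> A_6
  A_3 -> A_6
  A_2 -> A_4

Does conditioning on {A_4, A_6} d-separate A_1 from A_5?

There are 4 undirected paths between A_1 and A_5; checking each against the conditioning set {A_4, A_6}:
Path 1: A_1 → A_2 → A_5
  A_2 is a chain and A_2 is not conditioned on — no node blocks this path, so it is active.
Path 2: A_1 → A_2 → A_4 ← A_0 → A_6 ← A_5
  A_2 is a chain and A_2 is not conditioned on; A_4 is a collider and A_4 is conditioned on, which opens it; A_0 is a fork and A_0 is not conditioned on; A_6 is a collider and A_6 is conditioned on, which opens it — no node blocks this path, so it is active.
Path 3: A_1 → A_2 → A_3 → A_6 ← A_5
  A_2 is a chain and A_2 is not conditioned on; A_3 is a chain and A_3 is not conditioned on; A_6 is a collider and A_6 is conditioned on, which opens it — no node blocks this path, so it is active.
Path 4: A_1 → A_2 → A_6 ← A_5
  A_2 is a chain and A_2 is not conditioned on; A_6 is a collider and A_6 is conditioned on, which opens it — no node blocks this path, so it is active.
At least one path is unblocked, so d-separation fails.

No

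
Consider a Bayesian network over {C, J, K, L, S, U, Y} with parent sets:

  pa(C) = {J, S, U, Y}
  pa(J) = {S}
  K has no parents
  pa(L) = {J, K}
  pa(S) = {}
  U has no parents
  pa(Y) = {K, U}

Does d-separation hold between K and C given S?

No — K and C are not d-separated given {S}.

Enumerating the 4 paths from K to C and testing each for blocking by {S}:
Path 1: K → Y → C
  Y is a chain and Y is not conditioned on — no node blocks this path, so it is active.
Path 2: K → Y ← U → C
  Y is a collider here and neither Y nor any of its descendants is conditioned on, so the collider stays closed — the path is blocked at Y.
Path 3: K → L ← J ← S → C
  L is a collider here and neither L nor any of its descendants is conditioned on, so the collider stays closed — the path is blocked at L.
Path 4: K → L ← J → C
  L is a collider here and neither L nor any of its descendants is conditioned on, so the collider stays closed — the path is blocked at L.
At least one path is unblocked, so d-separation fails.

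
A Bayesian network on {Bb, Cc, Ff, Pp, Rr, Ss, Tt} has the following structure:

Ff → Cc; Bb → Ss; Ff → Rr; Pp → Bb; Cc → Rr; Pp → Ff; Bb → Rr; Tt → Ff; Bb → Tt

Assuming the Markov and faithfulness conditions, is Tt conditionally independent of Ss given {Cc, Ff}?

No

We examine all 4 paths between Tt and Ss:
  1. Tt → Ff ← Pp → Bb → Ss — Ff:collider[open]; Pp:fork[open]; Bb:chain[open] ⇒ active
  2. Tt → Ff → Cc → Rr ← Bb → Ss — Ff:chain[blocks]; Cc:chain[blocks]; Rr:collider[blocks]; Bb:fork[open] ⇒ blocked
  3. Tt → Ff → Rr ← Bb → Ss — Ff:chain[blocks]; Rr:collider[blocks]; Bb:fork[open] ⇒ blocked
  4. Tt ← Bb → Ss — Bb:fork[open] ⇒ active
Because an active path exists, Tt and Ss are not d-separated.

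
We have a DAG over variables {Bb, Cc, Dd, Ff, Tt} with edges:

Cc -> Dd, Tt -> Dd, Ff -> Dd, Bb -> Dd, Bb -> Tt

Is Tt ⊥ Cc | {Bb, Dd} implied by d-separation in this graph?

2 paths connect Tt and Cc; each must be blocked for d-separation to hold:
Path 1: Tt ← Bb → Dd ← Cc
  Bb is a fork here and Bb is conditioned on, so the path is blocked at Bb.
Path 2: Tt → Dd ← Cc
  Dd is a collider and Dd is conditioned on, which opens it — no node blocks this path, so it is active.
Since the path Tt → Dd ← Cc is active, Tt and Cc are not d-separated given {Bb, Dd}.

No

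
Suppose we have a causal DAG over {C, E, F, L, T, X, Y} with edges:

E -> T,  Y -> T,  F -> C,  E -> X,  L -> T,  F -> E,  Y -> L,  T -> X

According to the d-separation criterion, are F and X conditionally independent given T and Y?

There are 2 undirected paths between F and X; checking each against the conditioning set {T, Y}:
  1. F → E → T → X — E:chain[open]; T:chain[blocks] ⇒ blocked
  2. F → E → X — E:chain[open] ⇒ active
At least one path is unblocked, so d-separation fails.

No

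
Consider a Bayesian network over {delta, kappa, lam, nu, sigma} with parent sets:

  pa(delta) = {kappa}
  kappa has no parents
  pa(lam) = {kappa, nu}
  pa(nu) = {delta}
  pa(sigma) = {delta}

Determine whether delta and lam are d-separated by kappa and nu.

Yes

There are 2 undirected paths between delta and lam; checking each against the conditioning set {kappa, nu}:
  1. delta ← kappa → lam — kappa:fork[blocks] ⇒ blocked
  2. delta → nu → lam — nu:chain[blocks] ⇒ blocked
Every path is blocked, so delta and lam are d-separated given {kappa, nu}.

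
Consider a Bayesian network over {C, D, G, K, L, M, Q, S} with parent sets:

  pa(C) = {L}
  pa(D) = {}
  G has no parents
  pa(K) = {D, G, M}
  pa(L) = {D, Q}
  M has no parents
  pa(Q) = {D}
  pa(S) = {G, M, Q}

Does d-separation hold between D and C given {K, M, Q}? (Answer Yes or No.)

We examine all 4 paths between D and C:
  1. D → Q → L → C — Q:chain[blocks]; L:chain[open] ⇒ blocked
  2. D → K ← M → S ← Q → L → C — K:collider[open]; M:fork[blocks]; S:collider[blocks]; Q:fork[blocks]; L:chain[open] ⇒ blocked
  3. D → K ← G → S ← Q → L → C — K:collider[open]; G:fork[open]; S:collider[blocks]; Q:fork[blocks]; L:chain[open] ⇒ blocked
  4. D → L → C — L:chain[open] ⇒ active
Since the path D → L → C is active, D and C are not d-separated given {K, M, Q}.

No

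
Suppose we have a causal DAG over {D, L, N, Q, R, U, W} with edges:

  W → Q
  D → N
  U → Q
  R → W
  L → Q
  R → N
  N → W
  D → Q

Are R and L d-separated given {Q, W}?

No

Enumerating the 4 paths from R to L and testing each for blocking by {Q, W}:
Path 1: R → N ← D → Q ← L
  N is a collider and its descendant Q is conditioned on, which opens it; D is a fork and D is not conditioned on; Q is a collider and Q is conditioned on, which opens it — no node blocks this path, so it is active.
Path 2: R → N → W → Q ← L
  W is a chain here and W is conditioned on, so the path is blocked at W.
Path 3: R → W ← N ← D → Q ← L
  W is a collider and W is conditioned on, which opens it; N is a chain and N is not conditioned on; D is a fork and D is not conditioned on; Q is a collider and Q is conditioned on, which opens it — no node blocks this path, so it is active.
Path 4: R → W → Q ← L
  W is a chain here and W is conditioned on, so the path is blocked at W.
Because an active path exists, R and L are not d-separated.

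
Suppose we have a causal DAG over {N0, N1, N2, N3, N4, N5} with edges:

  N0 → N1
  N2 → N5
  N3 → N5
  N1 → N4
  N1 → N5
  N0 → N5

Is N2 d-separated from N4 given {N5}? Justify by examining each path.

2 paths connect N2 and N4; each must be blocked for d-separation to hold:
Path 1: N2 → N5 ← N0 → N1 → N4
  N5 is a collider and N5 is conditioned on, which opens it; N0 is a fork and N0 is not conditioned on; N1 is a chain and N1 is not conditioned on — no node blocks this path, so it is active.
Path 2: N2 → N5 ← N1 → N4
  N5 is a collider and N5 is conditioned on, which opens it; N1 is a fork and N1 is not conditioned on — no node blocks this path, so it is active.
At least one path is unblocked, so d-separation fails.

No — N2 and N4 are not d-separated given {N5}.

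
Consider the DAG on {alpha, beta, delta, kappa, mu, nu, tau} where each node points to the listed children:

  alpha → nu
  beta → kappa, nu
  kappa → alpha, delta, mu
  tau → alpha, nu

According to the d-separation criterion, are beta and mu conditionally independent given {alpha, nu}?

Enumerating the 3 paths from beta to mu and testing each for blocking by {alpha, nu}:
Path 1: beta → kappa → mu
  kappa is a chain and kappa is not conditioned on — no node blocks this path, so it is active.
Path 2: beta → nu ← tau → alpha ← kappa → mu
  nu is a collider and nu is conditioned on, which opens it; tau is a fork and tau is not conditioned on; alpha is a collider and alpha is conditioned on, which opens it; kappa is a fork and kappa is not conditioned on — no node blocks this path, so it is active.
Path 3: beta → nu ← alpha ← kappa → mu
  alpha is a chain here and alpha is conditioned on, so the path is blocked at alpha.
At least one path is unblocked, so d-separation fails.

No — beta and mu are not d-separated given {alpha, nu}.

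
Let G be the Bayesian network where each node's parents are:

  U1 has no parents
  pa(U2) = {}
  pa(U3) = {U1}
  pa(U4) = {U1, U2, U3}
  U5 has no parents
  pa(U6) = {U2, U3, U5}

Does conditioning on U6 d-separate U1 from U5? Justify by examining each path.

We examine all 4 paths between U1 and U5:
  1. U1 → U3 → U4 ← U2 → U6 ← U5 — U3:chain[open]; U4:collider[blocks]; U2:fork[open]; U6:collider[open] ⇒ blocked
  2. U1 → U3 → U6 ← U5 — U3:chain[open]; U6:collider[open] ⇒ active
  3. U1 → U4 ← U3 → U6 ← U5 — U4:collider[blocks]; U3:fork[open]; U6:collider[open] ⇒ blocked
  4. U1 → U4 ← U2 → U6 ← U5 — U4:collider[blocks]; U2:fork[open]; U6:collider[open] ⇒ blocked
Since the path U1 → U3 → U6 ← U5 is active, U1 and U5 are not d-separated given {U6}.

No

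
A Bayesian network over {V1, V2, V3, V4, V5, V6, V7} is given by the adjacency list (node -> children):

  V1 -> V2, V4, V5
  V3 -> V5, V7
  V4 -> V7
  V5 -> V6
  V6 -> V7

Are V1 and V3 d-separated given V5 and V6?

No

There are 4 undirected paths between V1 and V3; checking each against the conditioning set {V5, V6}:
  1. V1 → V4 → V7 ← V6 ← V5 ← V3 — V4:chain[open]; V7:collider[blocks]; V6:chain[blocks]; V5:chain[blocks] ⇒ blocked
  2. V1 → V4 → V7 ← V3 — V4:chain[open]; V7:collider[blocks] ⇒ blocked
  3. V1 → V5 → V6 → V7 ← V3 — V5:chain[blocks]; V6:chain[blocks]; V7:collider[blocks] ⇒ blocked
  4. V1 → V5 ← V3 — V5:collider[open] ⇒ active
Since the path V1 → V5 ← V3 is active, V1 and V3 are not d-separated given {V5, V6}.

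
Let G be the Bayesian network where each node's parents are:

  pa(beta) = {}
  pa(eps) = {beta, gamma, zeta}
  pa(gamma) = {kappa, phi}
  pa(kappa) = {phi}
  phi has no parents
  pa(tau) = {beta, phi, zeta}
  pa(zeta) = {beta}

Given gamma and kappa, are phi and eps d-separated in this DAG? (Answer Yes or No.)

Enumerating the 6 paths from phi to eps and testing each for blocking by {gamma, kappa}:
  1. phi → kappa → gamma → eps — kappa:chain[blocks]; gamma:chain[blocks] ⇒ blocked
  2. phi → gamma → eps — gamma:chain[blocks] ⇒ blocked
  3. phi → tau ← beta → eps — tau:collider[blocks]; beta:fork[open] ⇒ blocked
  4. phi → tau ← beta → zeta → eps — tau:collider[blocks]; beta:fork[open]; zeta:chain[open] ⇒ blocked
  5. phi → tau ← zeta → eps — tau:collider[blocks]; zeta:fork[open] ⇒ blocked
  6. phi → tau ← zeta ← beta → eps — tau:collider[blocks]; zeta:chain[open]; beta:fork[open] ⇒ blocked
All paths are blocked; phi ⊥ eps | {gamma, kappa} holds.

Yes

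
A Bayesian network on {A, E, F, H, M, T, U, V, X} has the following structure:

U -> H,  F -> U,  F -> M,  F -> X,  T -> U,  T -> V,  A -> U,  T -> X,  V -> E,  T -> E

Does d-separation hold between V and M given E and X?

No

Enumerating the 4 paths from V to M and testing each for blocking by {E, X}:
Path 1: V ← T → U ← F → M
  U is a collider here and neither U nor any of its descendants is conditioned on, so the collider stays closed — the path is blocked at U.
Path 2: V ← T → X ← F → M
  T is a fork and T is not conditioned on; X is a collider and X is conditioned on, which opens it; F is a fork and F is not conditioned on — no node blocks this path, so it is active.
Path 3: V → E ← T → U ← F → M
  U is a collider here and neither U nor any of its descendants is conditioned on, so the collider stays closed — the path is blocked at U.
Path 4: V → E ← T → X ← F → M
  E is a collider and E is conditioned on, which opens it; T is a fork and T is not conditioned on; X is a collider and X is conditioned on, which opens it; F is a fork and F is not conditioned on — no node blocks this path, so it is active.
Since the path V ← T → X ← F → M is active, V and M are not d-separated given {E, X}.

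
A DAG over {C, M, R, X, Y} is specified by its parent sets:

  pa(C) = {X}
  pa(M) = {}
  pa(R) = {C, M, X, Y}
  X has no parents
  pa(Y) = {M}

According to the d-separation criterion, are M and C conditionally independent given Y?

There are 4 undirected paths between M and C; checking each against the conditioning set {Y}:
Path 1: M → R ← X → C
  R is a collider here and neither R nor any of its descendants is conditioned on, so the collider stays closed — the path is blocked at R.
Path 2: M → R ← C
  R is a collider here and neither R nor any of its descendants is conditioned on, so the collider stays closed — the path is blocked at R.
Path 3: M → Y → R ← X → C
  Y is a chain here and Y is conditioned on, so the path is blocked at Y.
Path 4: M → Y → R ← C
  Y is a chain here and Y is conditioned on, so the path is blocked at Y.
Since every path is blocked, d-separation holds.

Yes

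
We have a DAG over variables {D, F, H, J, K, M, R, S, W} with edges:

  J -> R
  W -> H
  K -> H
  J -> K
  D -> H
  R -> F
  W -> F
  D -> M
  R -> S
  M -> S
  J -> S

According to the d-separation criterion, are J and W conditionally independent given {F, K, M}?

No — J and W are not d-separated given {F, K, M}.

There are 6 undirected paths between J and W; checking each against the conditioning set {F, K, M}:
Path 1: J → S ← R → F ← W
  S is a collider here and neither S nor any of its descendants is conditioned on, so the collider stays closed — the path is blocked at S.
Path 2: J → S ← M ← D → H ← W
  S is a collider here and neither S nor any of its descendants is conditioned on, so the collider stays closed — the path is blocked at S.
Path 3: J → R → S ← M ← D → H ← W
  S is a collider here and neither S nor any of its descendants is conditioned on, so the collider stays closed — the path is blocked at S.
Path 4: J → R → F ← W
  R is a chain and R is not conditioned on; F is a collider and F is conditioned on, which opens it — no node blocks this path, so it is active.
Path 5: J → K → H ← W
  K is a chain here and K is conditioned on, so the path is blocked at K.
Path 6: J → K → H ← D → M → S ← R → F ← W
  K is a chain here and K is conditioned on, so the path is blocked at K.
Because an active path exists, J and W are not d-separated.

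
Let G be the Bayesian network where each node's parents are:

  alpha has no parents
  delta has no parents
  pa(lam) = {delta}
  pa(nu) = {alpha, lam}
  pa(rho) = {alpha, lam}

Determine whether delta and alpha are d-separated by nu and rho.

No

Enumerating the 2 paths from delta to alpha and testing each for blocking by {nu, rho}:
  1. delta → lam → nu ← alpha — lam:chain[open]; nu:collider[open] ⇒ active
  2. delta → lam → rho ← alpha — lam:chain[open]; rho:collider[open] ⇒ active
Since the path delta → lam → nu ← alpha is active, delta and alpha are not d-separated given {nu, rho}.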